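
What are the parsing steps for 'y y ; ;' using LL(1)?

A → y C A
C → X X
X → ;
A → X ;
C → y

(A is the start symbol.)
LL(1) parsing maintains a stack (initially the start symbol over $) and the input. At each step: if the stack top is a terminal, match it against the current input token; if it is a non-terminal N, replace it with the RHS of M[N, lookahead] (the unique production whose predict set contains the lookahead).

Stack is shown with the top on the left.

Stack    Input      Action
--------------------------
A $      y y ; ; $  output A → y C A
y C A $  y y ; ; $  match 'y'
C A $    y ; ; $    output C → y
y A $    y ; ; $    match 'y'
A $      ; ; $      output A → X ;
X ; $    ; ; $      output X → ;
; ; $    ; ; $      match ';'
; $      ; $        match ';'
$        $          accept

The string is accepted.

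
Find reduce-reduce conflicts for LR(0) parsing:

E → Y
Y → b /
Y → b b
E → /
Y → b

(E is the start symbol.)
A reduce-reduce conflict occurs when an LR(0) state has two complete items [A → α .] and [B → β .] — both call for a reduction, and with no lookahead the parser cannot choose between them.

Augment with E' → E and build the canonical LR(0) collection (I0 = CLOSURE({[E' → . E]}), then GOTO on every symbol after a dot until no new states appear). It has 7 states:
  I0: { [E → . /], [E → . Y], [E' → . E], [Y → . b /], [Y → . b b], [Y → . b] }  — shift
  I1: { [E → / .] }  — reduce
  I2: { [E' → E .] }  — accept
  I3: { [E → Y .] }  — reduce
  I4: { [Y → b . /], [Y → b . b], [Y → b .] }  — shift, reduce
  I5: { [Y → b / .] }  — reduce
  I6: { [Y → b b .] }  — reduce

No state contains more than one complete item.

Answer: No reduce-reduce conflicts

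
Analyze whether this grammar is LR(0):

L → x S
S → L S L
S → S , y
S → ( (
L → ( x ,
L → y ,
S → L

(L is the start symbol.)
A grammar is LR(0) if no state in the canonical LR(0) collection has:
  - both a shift item (dot before a terminal) and a complete item (shift-reduce conflict), or
  - two or more complete items (reduce-reduce conflict; the accept item [L' → L .] counts as a complete item here).

Augment with L' → L and build the canonical LR(0) collection (I0 = CLOSURE({[L' → . L]}), then GOTO on every symbol after a dot until no new states appear). It has 16 states:
  I0: { [L → . ( x ,], [L → . x S], [L → . y ,], [L' → . L] }  — shift
  I1: { [L → ( . x ,] }  — shift
  I2: { [L' → L .] }  — accept
  I3: { [L → . ( x ,], [L → . x S], [L → . y ,], [L → x . S], [S → . ( (], [S → . L S L], [S → . L], [S → . S , y] }  — shift
  I4: { [L → y . ,] }  — shift
  I5: { [L → y , .] }  — reduce
  I6: { [L → ( . x ,], [S → ( . (] }  — shift
  I7: { [L → . ( x ,], [L → . x S], [L → . y ,], [S → . ( (], [S → . L S L], [S → . L], [S → . S , y], [S → L . S L], [S → L .] }  — shift, reduce
  I8: { [L → x S .], [S → S . , y] }  — shift, reduce
  I9: { [S → S , . y] }  — shift
  I10: { [S → S , y .] }  — reduce
  I11: { [L → . ( x ,], [L → . x S], [L → . y ,], [S → L S . L], [S → S . , y] }  — shift
  I12: { [S → L S L .] }  — reduce
  I13: { [S → ( ( .] }  — reduce
  I14: { [L → ( x . ,] }  — shift
  I15: { [L → ( x , .] }  — reduce

Conflict in state I7:
  Shift-reduce conflict between [S → L .] and [L → . ( x ,]
So the grammar is NOT LR(0).

Answer: No. Shift-reduce conflict between [S → L .] and [L → . ( x ,]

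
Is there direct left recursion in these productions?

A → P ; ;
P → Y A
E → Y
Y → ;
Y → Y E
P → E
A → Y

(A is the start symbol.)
Yes, Y is left-recursive

A → P ; ;: starts with P
P → Y A: starts with Y
E → Y: starts with Y
Y → ;: starts with ';'
Y → Y E: LEFT RECURSIVE (starts with Y)
P → E: starts with E
A → Y: starts with Y

The grammar has direct left recursion on: Y.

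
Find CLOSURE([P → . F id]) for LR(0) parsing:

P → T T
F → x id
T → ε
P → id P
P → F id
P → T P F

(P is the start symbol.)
{ [F → . x id], [P → . F id] }

Start with: [P → . F id]
  [P → . F id] has the dot before F: add [F → . x id]
No further items can be added.

CLOSURE = { [F → . x id], [P → . F id] }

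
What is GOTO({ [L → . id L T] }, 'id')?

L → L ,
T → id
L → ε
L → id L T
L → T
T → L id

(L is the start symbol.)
GOTO(I, 'id') = CLOSURE({ [A → αX.β] : [A → α.Xβ] ∈ I, X = 'id' })

Items with dot before 'id', with the dot advanced:
  [L → . id L T] → [L → id . L T]
Closure of the advanced items:
  [L → id . L T] has the dot before L: add [L → . L ,], [L → .], [L → . id L T], [L → . T]
  [L → . T] has the dot before T: add [T → . id], [T → . L id]

GOTO = { [L → . L ,], [L → . T], [L → . id L T], [L → .], [L → id . L T], [T → . L id], [T → . id] }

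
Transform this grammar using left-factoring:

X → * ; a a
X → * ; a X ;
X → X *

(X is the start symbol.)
X → * ; a X'
X' → a
X' → X ;
X → X *

Left-factoring transforms A → αβ₁ | αβ₂ into A → αA' and A' → β₁ | β₂
(α is the longest common prefix among the alternatives). Repeat until
no nonterminal has two alternatives with a common prefix.

Round 1: X has alternatives sharing prefix '* ; a'. Introduce X': X → * ; a X'
  Add: X' → a
  Add: X' → X ;

No remaining common prefixes — done.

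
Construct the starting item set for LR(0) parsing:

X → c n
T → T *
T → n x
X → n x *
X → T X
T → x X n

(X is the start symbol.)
{ [T → . T *], [T → . n x], [T → . x X n], [X → . T X], [X → . c n], [X → . n x *], [X' → . X] }

First, augment the grammar with X' → X
I₀ = CLOSURE({ [X' → . X] }):
  [X' → . X] has the dot before X: add [X → . c n], [X → . n x *], [X → . T X]
  [X → . T X] has the dot before T: add [T → . T *], [T → . n x], [T → . x X n]
No further items can be added.

I₀ = { [T → . T *], [T → . n x], [T → . x X n], [X → . T X], [X → . c n], [X → . n x *], [X' → . X] }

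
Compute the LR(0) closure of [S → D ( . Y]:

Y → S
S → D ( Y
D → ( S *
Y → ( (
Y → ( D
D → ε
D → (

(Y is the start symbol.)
{ [D → . ( S *], [D → . (], [D → .], [S → . D ( Y], [S → D ( . Y], [Y → . ( (], [Y → . ( D], [Y → . S] }

Start with: [S → D ( . Y]
  [S → D ( . Y] has the dot before Y: add [Y → . S], [Y → . ( (], [Y → . ( D]
  [Y → . S] has the dot before S: add [S → . D ( Y]
  [S → . D ( Y] has the dot before D: add [D → . ( S *], [D → .], [D → . (]
No further items can be added.

CLOSURE = { [D → . ( S *], [D → . (], [D → .], [S → . D ( Y], [S → D ( . Y], [Y → . ( (], [Y → . ( D], [Y → . S] }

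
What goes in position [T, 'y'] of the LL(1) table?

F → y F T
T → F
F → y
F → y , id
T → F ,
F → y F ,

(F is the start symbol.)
T → F, T → F ,

To find M[T, 'y'], we find productions for T where 'y' is in the predict set (PREDICT(N → α) = (FIRST(α) \ {ε}) ∪ (FOLLOW(N) if α ⇒* ε)).

Relevant sets:
  FIRST(F) = { 'y' }

T → F: PREDICT = { 'y' }
  'y' is in predict set, so this production goes in M[T, 'y']
T → F ,: PREDICT = { 'y' }
  'y' is in predict set, so this production goes in M[T, 'y']

M[T, 'y'] = T → F, T → F ,  (a multiply-defined cell — the grammar is not LL(1))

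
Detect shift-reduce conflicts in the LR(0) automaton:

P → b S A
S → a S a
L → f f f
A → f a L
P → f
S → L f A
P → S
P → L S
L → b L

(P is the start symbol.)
A shift-reduce conflict occurs when an LR(0) state has both:
  - a complete (reduce) item [A → α .] (dot at the end), and
  - a shift item [B → β . c γ] (dot before a terminal).

Augment with P' → P and build the canonical LR(0) collection (I0 = CLOSURE({[P' → . P]}), then GOTO on every symbol after a dot until no new states appear). It has 26 states:
  I0: { [L → . b L], [L → . f f f], [P → . L S], [P → . S], [P → . b S A], [P → . f], [P' → . P], [S → . L f A], [S → . a S a] }  — shift
  I1: { [L → . b L], [L → . f f f], [P → L . S], [S → . L f A], [S → . a S a], [S → L . f A] }  — shift
  I2: { [P' → P .] }  — accept
  I3: { [P → S .] }  — reduce
  I4: { [L → . b L], [L → . f f f], [S → . L f A], [S → . a S a], [S → a . S a] }  — shift
  I5: { [L → . b L], [L → . f f f], [L → b . L], [P → b . S A], [S → . L f A], [S → . a S a] }  — shift
  I6: { [L → f . f f], [P → f .] }  — shift, reduce
  I7: { [L → f f . f] }  — shift
  I8: { [L → f f f .] }  — reduce
  I9: { [L → b L .], [S → L . f A] }  — shift, reduce
  I10: { [A → . f a L], [P → b S . A] }  — shift
  I11: { [L → . b L], [L → . f f f], [L → b . L] }  — shift
  I12: { [L → f . f f] }  — shift
  I13: { [L → b L .] }  — reduce
  I14: { [P → b S A .] }  — reduce
  I15: { [A → f . a L] }  — shift
  I16: { [A → f a . L], [L → . b L], [L → . f f f] }  — shift
  I17: { [A → f a L .] }  — reduce
  I18: { [A → . f a L], [S → L f . A] }  — shift
  I19: { [S → L f A .] }  — reduce
  I20: { [S → L . f A] }  — shift
  I21: { [S → a S . a] }  — shift
  I22: { [S → a S a .] }  — reduce
  I23: { [P → L S .] }  — reduce
  I24: { [A → . f a L], [L → f . f f], [S → L f . A] }  — shift
  I25: { [A → f . a L], [L → f f . f] }  — shift

I6 contains reduce item [P → f .] and shift item [L → f . f f] — shift-reduce conflict.
I9 contains reduce item [L → b L .] and shift item [S → L . f A] — shift-reduce conflict.

Answer: Yes — I6: [P → f .] vs [L → f . f f]; I9: [L → b L .] vs [S → L . f A]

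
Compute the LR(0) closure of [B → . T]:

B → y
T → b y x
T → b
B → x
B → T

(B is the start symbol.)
{ [B → . T], [T → . b y x], [T → . b] }

To compute CLOSURE, for each item [A → α.Bβ] where B is a non-terminal, add [B → .γ] for all productions B → γ; repeat for the newly added items until nothing changes.

Start with: [B → . T]
  [B → . T] has the dot before T: add [T → . b y x], [T → . b]
No further items can be added.

CLOSURE = { [B → . T], [T → . b y x], [T → . b] }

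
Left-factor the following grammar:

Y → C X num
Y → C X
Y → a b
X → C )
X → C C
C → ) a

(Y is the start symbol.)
Y → C X Y'
Y' → num
Y' → ε
Y → a b
X → C X'
X' → )
X' → C
C → ) a

Left-factoring transforms A → αβ₁ | αβ₂ into A → αA' and A' → β₁ | β₂
(α is the longest common prefix among the alternatives). Repeat until
no nonterminal has two alternatives with a common prefix.

Round 1: Y has alternatives sharing prefix 'C X'. Introduce Y': Y → C X Y'
  Add: Y' → num
  Add: Y' → ε

Round 2: X has alternatives sharing prefix 'C'. Introduce X': X → C X'
  Add: X' → )
  Add: X' → C

No remaining common prefixes — done.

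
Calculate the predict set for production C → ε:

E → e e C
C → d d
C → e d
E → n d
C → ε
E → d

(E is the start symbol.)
{ $ }

PREDICT(C → ε) = (FIRST(RHS) \ {ε}) ∪ (FOLLOW(C) if ε ∈ FIRST(RHS), i.e. RHS ⇒* ε)
The right-hand side is ε (FIRST(ε) = { ε }), so the predict set is FOLLOW(C) = { $ }
PREDICT(C → ε) = { $ }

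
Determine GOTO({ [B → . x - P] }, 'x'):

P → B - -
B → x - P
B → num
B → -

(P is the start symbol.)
{ [B → x . - P] }

GOTO(I, 'x') = CLOSURE({ [A → αX.β] : [A → α.Xβ] ∈ I, X = 'x' })

Items with dot before 'x', with the dot advanced:
  [B → . x - P] → [B → x . - P]
Closure adds nothing (no advanced item has the dot before a non-terminal).

GOTO = { [B → x . - P] }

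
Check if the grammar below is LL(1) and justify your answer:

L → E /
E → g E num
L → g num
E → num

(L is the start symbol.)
No. Predict set conflict for L: { 'g' }

A grammar is LL(1) if for each non-terminal N with multiple productions, the predict sets of those productions are pairwise disjoint, where PREDICT(N → α) = (FIRST(α) \ {ε}) ∪ (FOLLOW(N) if α ⇒* ε).

Relevant sets:
  FIRST(E) = { 'g', 'num' }

For L:
  PREDICT(L → E '/') = { 'g', 'num' }
  PREDICT(L → g num) = { 'g' }
For E:
  PREDICT(E → g E num) = { 'g' }
  PREDICT(E → num) = { 'num' }

Conflict found: Predict set conflict for L: { 'g' }
The grammar is NOT LL(1).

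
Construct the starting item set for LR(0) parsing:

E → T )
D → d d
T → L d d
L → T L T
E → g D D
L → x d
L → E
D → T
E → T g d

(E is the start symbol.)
First, augment the grammar with E' → E
I₀ = CLOSURE({ [E' → . E] }):
  [E' → . E] has the dot before E: add [E → . T )], [E → . g D D], [E → . T g d]
  [E → . T )] has the dot before T: add [T → . L d d]
  [T → . L d d] has the dot before L: add [L → . T L T], [L → . x d], [L → . E]
No further items can be added.

I₀ = { [E → . T )], [E → . T g d], [E → . g D D], [E' → . E], [L → . E], [L → . T L T], [L → . x d], [T → . L d d] }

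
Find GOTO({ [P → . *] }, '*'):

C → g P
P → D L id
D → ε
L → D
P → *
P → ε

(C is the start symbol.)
{ [P → * .] }

GOTO(I, '*') = CLOSURE({ [A → αX.β] : [A → α.Xβ] ∈ I, X = '*' })

Items with dot before '*', with the dot advanced:
  [P → . *] → [P → * .]
Closure adds nothing (no advanced item has the dot before a non-terminal).

GOTO = { [P → * .] }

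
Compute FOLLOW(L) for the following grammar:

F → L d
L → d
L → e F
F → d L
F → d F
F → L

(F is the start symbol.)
{ $, 'd' }

To compute FOLLOW(L), find every occurrence of L on a right-hand side N → α L β: add FIRST(β) \ {ε}, and if β is empty or nullable also add FOLLOW(N). Iterate to a fixed point.

In F → L d: L is followed by d, add FIRST(d) \ {ε} = { 'd' }
In F → d L: L is at the end, add FOLLOW(F)
In F → L: L is at the end, add FOLLOW(F)

The FOLLOW sets referred to above (computed the same way, to a fixed point):
  FOLLOW(F) = { $, 'd' }

Taking the union: FOLLOW(L) = { $, 'd' }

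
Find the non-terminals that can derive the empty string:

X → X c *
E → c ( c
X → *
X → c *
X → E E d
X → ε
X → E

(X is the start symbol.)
{ 'X' }

ε-productions: X → ε
So X is immediately nullable.
No further non-terminal can be added: every production for the remaining non-terminals contains a terminal or a non-nullable non-terminal.
Nullable = { 'X' }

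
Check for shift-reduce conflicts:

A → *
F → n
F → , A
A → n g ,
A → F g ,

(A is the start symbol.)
Yes — I5: [F → n .] vs [A → n . g ,]

A shift-reduce conflict occurs when an LR(0) state has both:
  - a complete (reduce) item [A → α .] (dot at the end), and
  - a shift item [B → β . c γ] (dot before a terminal).

Augment with A' → A and build the canonical LR(0) collection (I0 = CLOSURE({[A' → . A]}), then GOTO on every symbol after a dot until no new states appear). It has 11 states:
  I0: { [A → . *], [A → . F g ,], [A → . n g ,], [A' → . A], [F → . , A], [F → . n] }  — shift
  I1: { [A → * .] }  — reduce
  I2: { [A → . *], [A → . F g ,], [A → . n g ,], [F → , . A], [F → . , A], [F → . n] }  — shift
  I3: { [A' → A .] }  — accept
  I4: { [A → F . g ,] }  — shift
  I5: { [A → n . g ,], [F → n .] }  — shift, reduce
  I6: { [A → n g . ,] }  — shift
  I7: { [A → n g , .] }  — reduce
  I8: { [A → F g . ,] }  — shift
  I9: { [A → F g , .] }  — reduce
  I10: { [F → , A .] }  — reduce

I5 contains reduce item [F → n .] and shift item [A → n . g ,] — shift-reduce conflict.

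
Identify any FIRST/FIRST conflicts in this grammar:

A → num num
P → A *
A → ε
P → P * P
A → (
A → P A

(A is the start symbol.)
A FIRST/FIRST conflict occurs when two productions N → α and N → β for the same non-terminal have FIRST(α) ∩ FIRST(β) ≠ ∅ (with ε ∈ FIRST of a nullable right-hand side, so two nullable alternatives also conflict).

FIRST sets of the non-terminals at (or reachable through a nullable prefix from) the front of some alternative:
  FIRST(P) = { '(', '*', 'num' }
  FIRST(A) = { '(', '*', 'num', ε }

Productions for A:
  A → num num: FIRST = { 'num' }
  A → ε: FIRST = { ε }
  A → (: FIRST = { '(' }
  A → P A: FIRST = { '(', '*', 'num' }
Productions for P:
  P → A *: FIRST = { '(', '*', 'num' }
  P → P * P: FIRST = { '(', '*', 'num' }

Conflict for A: A → num num and A → P A
  Overlap: { 'num' }
Conflict for A: A → ( and A → P A
  Overlap: { '(' }
Conflict for P: P → A * and P → P * P
  Overlap: { '(', '*', 'num' }

Answer: Yes. A → num num / A → P A on { 'num' }; A → '(' / A → P A on { '(' }; P → A '*' / P → P '*' P on { '(', '*', 'num' }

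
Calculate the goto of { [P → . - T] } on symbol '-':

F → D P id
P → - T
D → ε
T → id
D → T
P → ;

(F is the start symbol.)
{ [P → - . T], [T → . id] }

GOTO(I, '-') = CLOSURE({ [A → αX.β] : [A → α.Xβ] ∈ I, X = '-' })

Items with dot before '-', with the dot advanced:
  [P → . - T] → [P → - . T]
Closure of the advanced items:
  [P → - . T] has the dot before T: add [T → . id]

GOTO = { [P → - . T], [T → . id] }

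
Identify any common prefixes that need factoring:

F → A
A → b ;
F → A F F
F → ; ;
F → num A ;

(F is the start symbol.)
Left-factoring is needed when two productions for the same non-terminal
share a common prefix on the right-hand side.

Productions for F:
  F → A
  F → A F F
  F → ; ;
  F → num A ;

Found common prefix 'A' in productions for F

Answer: Yes, F has productions with common prefix 'A'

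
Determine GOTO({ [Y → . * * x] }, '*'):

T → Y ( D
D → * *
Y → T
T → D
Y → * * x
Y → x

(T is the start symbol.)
{ [Y → * . * x] }

GOTO(I, '*') = CLOSURE({ [A → αX.β] : [A → α.Xβ] ∈ I, X = '*' })

Items with dot before '*', with the dot advanced:
  [Y → . * * x] → [Y → * . * x]
Closure adds nothing (no advanced item has the dot before a non-terminal).

GOTO = { [Y → * . * x] }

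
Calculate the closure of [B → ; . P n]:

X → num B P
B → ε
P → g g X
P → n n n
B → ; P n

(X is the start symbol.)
{ [B → ; . P n], [P → . g g X], [P → . n n n] }

To compute CLOSURE, for each item [A → α.Bβ] where B is a non-terminal, add [B → .γ] for all productions B → γ; repeat for the newly added items until nothing changes.

Start with: [B → ; . P n]
  [B → ; . P n] has the dot before P: add [P → . g g X], [P → . n n n]
No further items can be added.

CLOSURE = { [B → ; . P n], [P → . g g X], [P → . n n n] }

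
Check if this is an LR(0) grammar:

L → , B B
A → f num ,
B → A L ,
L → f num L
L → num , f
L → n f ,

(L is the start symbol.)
A grammar is LR(0) if no state in the canonical LR(0) collection has:
  - both a shift item (dot before a terminal) and a complete item (shift-reduce conflict), or
  - two or more complete items (reduce-reduce conflict; the accept item [L' → L .] counts as a complete item here).

Augment with L' → L and build the canonical LR(0) collection (I0 = CLOSURE({[L' → . L]}), then GOTO on every symbol after a dot until no new states appear). It has 20 states:
  I0: { [L → . , B B], [L → . f num L], [L → . n f ,], [L → . num , f], [L' → . L] }  — shift
  I1: { [A → . f num ,], [B → . A L ,], [L → , . B B] }  — shift
  I2: { [L' → L .] }  — accept
  I3: { [L → f . num L] }  — shift
  I4: { [L → n . f ,] }  — shift
  I5: { [L → num . , f] }  — shift
  I6: { [L → num , . f] }  — shift
  I7: { [L → num , f .] }  — reduce
  I8: { [L → n f . ,] }  — shift
  I9: { [L → n f , .] }  — reduce
  I10: { [L → . , B B], [L → . f num L], [L → . n f ,], [L → . num , f], [L → f num . L] }  — shift
  I11: { [L → f num L .] }  — reduce
  I12: { [B → A . L ,], [L → . , B B], [L → . f num L], [L → . n f ,], [L → . num , f] }  — shift
  I13: { [A → . f num ,], [B → . A L ,], [L → , B . B] }  — shift
  I14: { [A → f . num ,] }  — shift
  I15: { [A → f num . ,] }  — shift
  I16: { [A → f num , .] }  — reduce
  I17: { [L → , B B .] }  — reduce
  I18: { [B → A L . ,] }  — shift
  I19: { [B → A L , .] }  — reduce

Every state is either a pure shift/goto state or contains exactly one complete item and nothing to shift — no conflicts. The grammar is LR(0).

Answer: Yes, the grammar is LR(0)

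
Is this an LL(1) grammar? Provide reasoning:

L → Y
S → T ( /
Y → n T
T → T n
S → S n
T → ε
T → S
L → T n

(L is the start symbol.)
No. Predict set conflict for L: { 'n' }

Relevant sets:
  FIRST(Y) = { 'n' }
  FIRST(T) = { '(', 'n', ε }
  FIRST(S) = { '(', 'n' }
  FOLLOW(T) = { $, '(', 'n' }

For L:
  PREDICT(L → Y) = { 'n' }
  PREDICT(L → T n) = { '(', 'n' }
For S:
  PREDICT(S → T '(' '/') = { '(', 'n' }
  PREDICT(S → S n) = { '(', 'n' }
For T:
  PREDICT(T → T n) = { '(', 'n' }
  PREDICT(T → ε) = { $, '(', 'n' }
  PREDICT(T → S) = { '(', 'n' }
Y has a single production, so nothing to check there.

Conflict found: Predict set conflict for L: { 'n' }
The grammar is NOT LL(1).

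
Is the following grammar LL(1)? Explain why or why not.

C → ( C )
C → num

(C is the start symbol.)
A grammar is LL(1) if for each non-terminal N with multiple productions, the predict sets of those productions are pairwise disjoint, where PREDICT(N → α) = (FIRST(α) \ {ε}) ∪ (FOLLOW(N) if α ⇒* ε).

For C:
  PREDICT(C → '(' C ')') = { '(' }
  PREDICT(C → num) = { 'num' }

All predict sets are disjoint. The grammar IS LL(1).

Answer: Yes, the grammar is LL(1).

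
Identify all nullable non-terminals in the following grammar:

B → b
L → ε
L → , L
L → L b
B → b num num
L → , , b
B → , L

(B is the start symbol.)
{ 'L' }

A non-terminal is nullable if it can derive ε (the empty string): either it has an ε-production, or it has a production whose right-hand side consists entirely of nullable non-terminals.

ε-productions: L → ε
So L is immediately nullable.
No further non-terminal can be added: every production for the remaining non-terminals contains a terminal or a non-nullable non-terminal.
Nullable = { 'L' }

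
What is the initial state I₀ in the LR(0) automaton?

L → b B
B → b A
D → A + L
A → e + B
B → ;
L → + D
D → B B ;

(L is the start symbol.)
{ [L → . + D], [L → . b B], [L' → . L] }

First, augment the grammar with L' → L
I₀ = CLOSURE({ [L' → . L] }):
  [L' → . L] has the dot before L: add [L → . b B], [L → . + D]
No further items can be added.

I₀ = { [L → . + D], [L → . b B], [L' → . L] }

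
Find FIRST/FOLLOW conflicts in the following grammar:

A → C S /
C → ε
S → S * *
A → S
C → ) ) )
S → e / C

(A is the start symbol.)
Nullable non-terminals: C.

C: nullable alternative(s) C → ε; FOLLOW(C) = { $, '*', '/', 'e' }
  C → ε: FIRST \ {ε} = { } — this is the only nullable alternative, skip
  C → ) ) ): FIRST \ {ε} = { ')' } — disjoint from FOLLOW(C)

A, S have no nullable alternative, so no FIRST/FOLLOW check is needed there.

No FIRST/FOLLOW conflicts found.

Answer: No FIRST/FOLLOW conflicts.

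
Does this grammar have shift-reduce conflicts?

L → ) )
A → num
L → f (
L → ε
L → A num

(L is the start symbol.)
Augment with L' → L and build the canonical LR(0) collection (I0 = CLOSURE({[L' → . L]}), then GOTO on every symbol after a dot until no new states appear). It has 9 states:
  I0: { [A → . num], [L → . ) )], [L → . A num], [L → . f (], [L → .], [L' → . L] }  — shift, reduce
  I1: { [L → ) . )] }  — shift
  I2: { [L → A . num] }  — shift
  I3: { [L' → L .] }  — accept
  I4: { [L → f . (] }  — shift
  I5: { [A → num .] }  — reduce
  I6: { [L → f ( .] }  — reduce
  I7: { [L → A num .] }  — reduce
  I8: { [L → ) ) .] }  — reduce

I0 contains reduce item [L → .] and shift items [A → . num], [L → . ) )], [L → . f (] — shift-reduce conflict.

Answer: Yes — I0: [L → .] vs [A → . num]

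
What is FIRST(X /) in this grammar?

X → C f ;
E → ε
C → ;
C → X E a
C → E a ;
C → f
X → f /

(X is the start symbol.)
{ ';', 'a', 'f' }

FIRST sets of the non-terminals involved (from the grammar, by fixed-point iteration):
  FIRST(X) = { ';', 'a', 'f' }

To compute FIRST(X /), process the symbols left to right:
Symbol X is a non-terminal. Add FIRST(X) \ {ε} = { ';', 'a', 'f' }
X is not nullable (ε ∉ FIRST(X)), so stop here.
FIRST(X /) = { ';', 'a', 'f' }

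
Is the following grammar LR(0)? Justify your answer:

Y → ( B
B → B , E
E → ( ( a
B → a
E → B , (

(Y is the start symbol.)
Augment with Y' → Y and build the canonical LR(0) collection (I0 = CLOSURE({[Y' → . Y]}), then GOTO on every symbol after a dot until no new states appear). It has 13 states:
  I0: { [Y → . ( B], [Y' → . Y] }  — shift
  I1: { [B → . B , E], [B → . a], [Y → ( . B] }  — shift
  I2: { [Y' → Y .] }  — accept
  I3: { [B → B . , E], [Y → ( B .] }  — shift, reduce
  I4: { [B → a .] }  — reduce
  I5: { [B → . B , E], [B → . a], [B → B , . E], [E → . ( ( a], [E → . B , (] }  — shift
  I6: { [E → ( . ( a] }  — shift
  I7: { [B → B . , E], [E → B . , (] }  — shift
  I8: { [B → B , E .] }  — reduce
  I9: { [B → . B , E], [B → . a], [B → B , . E], [E → . ( ( a], [E → . B , (], [E → B , . (] }  — shift
  I10: { [E → ( . ( a], [E → B , ( .] }  — shift, reduce
  I11: { [E → ( ( . a] }  — shift
  I12: { [E → ( ( a .] }  — reduce

Conflict in state I3:
  Shift-reduce conflict between [Y → ( B .] and [B → B . , E]
So the grammar is NOT LR(0).

Answer: No. Shift-reduce conflict between [Y → ( B .] and [B → B . , E]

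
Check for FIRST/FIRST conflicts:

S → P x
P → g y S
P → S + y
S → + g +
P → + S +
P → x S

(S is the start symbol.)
Yes. S → P x / S → '+' g '+' on { '+' }; P → g y S / P → S '+' y on { 'g' }; P → S '+' y / P → '+' S '+' on { '+' }; P → S '+' y / P → x S on { 'x' }

FIRST sets of the non-terminals at (or reachable through a nullable prefix from) the front of some alternative:
  FIRST(P) = { '+', 'g', 'x' }
  FIRST(S) = { '+', 'g', 'x' }

Productions for S:
  S → P x: FIRST = { '+', 'g', 'x' }
  S → + g +: FIRST = { '+' }
Productions for P:
  P → g y S: FIRST = { 'g' }
  P → S + y: FIRST = { '+', 'g', 'x' }
  P → + S +: FIRST = { '+' }
  P → x S: FIRST = { 'x' }

Conflict for S: S → P x and S → + g +
  Overlap: { '+' }
Conflict for P: P → g y S and P → S + y
  Overlap: { 'g' }
Conflict for P: P → S + y and P → + S +
  Overlap: { '+' }
Conflict for P: P → S + y and P → x S
  Overlap: { 'x' }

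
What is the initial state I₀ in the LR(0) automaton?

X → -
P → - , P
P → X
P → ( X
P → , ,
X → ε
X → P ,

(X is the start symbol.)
First, augment the grammar with X' → X
I₀ = CLOSURE({ [X' → . X] }):
  [X' → . X] has the dot before X: add [X → . -], [X → .], [X → . P ,]
  [X → . P ,] has the dot before P: add [P → . - , P], [P → . X], [P → . ( X], [P → . , ,]
No further items can be added.

I₀ = { [P → . ( X], [P → . , ,], [P → . - , P], [P → . X], [X → . -], [X → . P ,], [X → .], [X' → . X] }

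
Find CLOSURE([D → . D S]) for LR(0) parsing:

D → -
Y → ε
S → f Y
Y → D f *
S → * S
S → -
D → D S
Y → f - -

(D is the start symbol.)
To compute CLOSURE, for each item [A → α.Bβ] where B is a non-terminal, add [B → .γ] for all productions B → γ; repeat for the newly added items until nothing changes.

Start with: [D → . D S]
  [D → . D S] has the dot before D: add [D → . -]
No further items can be added.

CLOSURE = { [D → . -], [D → . D S] }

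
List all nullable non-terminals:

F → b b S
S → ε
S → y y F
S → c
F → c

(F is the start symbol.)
ε-productions: S → ε
So S is immediately nullable.
No further non-terminal can be added: every production for the remaining non-terminals contains a terminal or a non-nullable non-terminal.
Nullable = { 'S' }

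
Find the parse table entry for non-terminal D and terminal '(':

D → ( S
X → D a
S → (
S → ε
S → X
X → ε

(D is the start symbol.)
To find M[D, '('], we find productions for D where '(' is in the predict set (PREDICT(N → α) = (FIRST(α) \ {ε}) ∪ (FOLLOW(N) if α ⇒* ε)).

D → ( S: PREDICT = { '(' }
  '(' is in predict set, so this production goes in M[D, '(']

M[D, '('] = D → ( S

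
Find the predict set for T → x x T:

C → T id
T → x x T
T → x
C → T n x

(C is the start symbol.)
{ 'x' }

PREDICT(T → x x T) = (FIRST(RHS) \ {ε}) ∪ (FOLLOW(T) if ε ∈ FIRST(RHS), i.e. RHS ⇒* ε)
FIRST(x x T) = { 'x' }
ε ∉ FIRST(x x T), so FOLLOW(T) is not added.
PREDICT(T → x x T) = { 'x' }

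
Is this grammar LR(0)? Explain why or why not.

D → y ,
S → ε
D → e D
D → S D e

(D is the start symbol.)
No. Shift-reduce conflict between [S → .] and [D → . e D]

A grammar is LR(0) if no state in the canonical LR(0) collection has:
  - both a shift item (dot before a terminal) and a complete item (shift-reduce conflict), or
  - two or more complete items (reduce-reduce conflict; the accept item [D' → D .] counts as a complete item here).

Augment with D' → D and build the canonical LR(0) collection (I0 = CLOSURE({[D' → . D]}), then GOTO on every symbol after a dot until no new states appear). It has 9 states:
  I0: { [D → . S D e], [D → . e D], [D → . y ,], [D' → . D], [S → .] }  — shift, reduce
  I1: { [D' → D .] }  — accept
  I2: { [D → . S D e], [D → . e D], [D → . y ,], [D → S . D e], [S → .] }  — shift, reduce
  I3: { [D → . S D e], [D → . e D], [D → . y ,], [D → e . D], [S → .] }  — shift, reduce
  I4: { [D → y . ,] }  — shift
  I5: { [D → y , .] }  — reduce
  I6: { [D → e D .] }  — reduce
  I7: { [D → S D . e] }  — shift
  I8: { [D → S D e .] }  — reduce

Conflict in state I0:
  Shift-reduce conflict between [S → .] and [D → . e D]
So the grammar is NOT LR(0).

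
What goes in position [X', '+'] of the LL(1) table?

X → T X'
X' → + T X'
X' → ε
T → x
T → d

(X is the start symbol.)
X' → + T X'

To find M[X', '+'], we find productions for X' where '+' is in the predict set (PREDICT(N → α) = (FIRST(α) \ {ε}) ∪ (FOLLOW(N) if α ⇒* ε)).

Relevant sets:
  FOLLOW(X') = { $ }

X' → + T X': PREDICT = { '+' }
  '+' is in predict set, so this production goes in M[X', '+']
X' → ε: PREDICT = { $ }

M[X', '+'] = X' → + T X'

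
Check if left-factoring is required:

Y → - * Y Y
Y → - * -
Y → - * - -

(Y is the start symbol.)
Yes, Y has productions with common prefix '- *'

Left-factoring is needed when two productions for the same non-terminal
share a common prefix on the right-hand side.

Productions for Y:
  Y → - * Y Y
  Y → - * -
  Y → - * - -

Found common prefix '- *' in productions for Y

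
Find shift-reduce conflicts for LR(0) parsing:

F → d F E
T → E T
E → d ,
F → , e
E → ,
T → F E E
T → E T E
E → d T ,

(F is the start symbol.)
Augment with F' → F and build the canonical LR(0) collection (I0 = CLOSURE({[F' → . F]}), then GOTO on every symbol after a dot until no new states appear). It has 22 states:
  I0: { [F → . , e], [F → . d F E], [F' → . F] }  — shift
  I1: { [F → , . e] }  — shift
  I2: { [F' → F .] }  — accept
  I3: { [F → . , e], [F → . d F E], [F → d . F E] }  — shift
  I4: { [E → . ,], [E → . d ,], [E → . d T ,], [F → d F . E] }  — shift
  I5: { [E → , .] }  — reduce
  I6: { [F → d F E .] }  — reduce
  I7: { [E → . ,], [E → . d ,], [E → . d T ,], [E → d . ,], [E → d . T ,], [F → . , e], [F → . d F E], [T → . E T E], [T → . E T], [T → . F E E] }  — shift
  I8: { [E → , .], [E → d , .], [F → , . e] }  — shift, 2 reduces
  I9: { [E → . ,], [E → . d ,], [E → . d T ,], [F → . , e], [F → . d F E], [T → . E T E], [T → . E T], [T → . F E E], [T → E . T E], [T → E . T] }  — shift
  I10: { [E → . ,], [E → . d ,], [E → . d T ,], [T → F . E E] }  — shift
  I11: { [E → d T . ,] }  — shift
  I12: { [E → . ,], [E → . d ,], [E → . d T ,], [E → d . ,], [E → d . T ,], [F → . , e], [F → . d F E], [F → d . F E], [T → . E T E], [T → . E T], [T → . F E E] }  — shift
  I13: { [E → . ,], [E → . d ,], [E → . d T ,], [F → d F . E], [T → F . E E] }  — shift
  I14: { [E → . ,], [E → . d ,], [E → . d T ,], [F → d F E .], [T → F E . E] }  — shift, reduce
  I15: { [T → F E E .] }  — reduce
  I16: { [E → d T , .] }  — reduce
  I17: { [E → . ,], [E → . d ,], [E → . d T ,], [T → F E . E] }  — shift
  I18: { [E → , .], [F → , . e] }  — shift, reduce
  I19: { [E → . ,], [E → . d ,], [E → . d T ,], [T → E T . E], [T → E T .] }  — shift, reduce
  I20: { [T → E T E .] }  — reduce
  I21: { [F → , e .] }  — reduce

I8 contains reduce items [E → , .], [E → d , .] and shift item [F → , . e] — shift-reduce conflict.
I14 contains reduce item [F → d F E .] and shift items [E → . ,], [E → . d ,], [E → . d T ,] — shift-reduce conflict.
I18 contains reduce item [E → , .] and shift item [F → , . e] — shift-reduce conflict.
I19 contains reduce item [T → E T .] and shift items [E → . ,], [E → . d ,], [E → . d T ,] — shift-reduce conflict.

Answer: Yes — I8: [E → , .] vs [F → , . e]; I14: [F → d F E .] vs [E → . ,]; I18: [E → , .] vs [F → , . e]; I19: [T → E T .] vs [E → . ,]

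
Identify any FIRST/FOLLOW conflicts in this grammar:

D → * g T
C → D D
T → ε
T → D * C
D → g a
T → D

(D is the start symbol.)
Yes. T → D '*' C with FOLLOW(T) on { '*', 'g' }; T → D with FOLLOW(T) on { '*', 'g' }

Nullable non-terminals: T.
FIRST sets used below: FIRST(D) = { '*', 'g' }

T: nullable alternative(s) T → ε; FOLLOW(T) = { $, '*', 'g' }
  T → ε: FIRST \ {ε} = { } — this is the only nullable alternative, skip
  T → D * C: FIRST \ {ε} = { '*', 'g' } — overlaps FOLLOW(T) on { '*', 'g' }: CONFLICT
  T → D: FIRST \ {ε} = { '*', 'g' } — overlaps FOLLOW(T) on { '*', 'g' }: CONFLICT

C, D have no nullable alternative, so no FIRST/FOLLOW check is needed there.

So the grammar has 2 FIRST/FOLLOW conflicts (marked CONFLICT above).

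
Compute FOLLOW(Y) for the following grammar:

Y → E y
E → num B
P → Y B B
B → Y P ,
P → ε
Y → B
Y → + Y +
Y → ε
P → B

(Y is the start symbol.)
Y is the start symbol, so $ ∈ FOLLOW(Y).
In P → Y B B: Y is followed by B B, add FIRST(B B) \ {ε} = { '+', ',', 'num' }
In B → Y P ,: Y is followed by P ',', add FIRST(P ',') \ {ε} = { '+', ',', 'num' }
In Y → + Y +: Y is followed by '+', add FIRST('+') \ {ε} = { '+' }

Taking the union: FOLLOW(Y) = { $, '+', ',', 'num' }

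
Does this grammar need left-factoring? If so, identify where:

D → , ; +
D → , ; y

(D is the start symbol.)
Yes, D has productions with common prefix ', ;'

Left-factoring is needed when two productions for the same non-terminal
share a common prefix on the right-hand side.

Productions for D:
  D → , ; +
  D → , ; y

Found common prefix ', ;' in productions for D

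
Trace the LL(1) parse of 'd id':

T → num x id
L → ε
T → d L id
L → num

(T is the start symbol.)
Stack is shown with the top on the left.

Stack     Input   Action
------------------------
T $       d id $  output T → d L id
d L id $  d id $  match 'd'
L id $    id $    output L → ε
id $      id $    match 'id'
$         $       accept

The string is accepted.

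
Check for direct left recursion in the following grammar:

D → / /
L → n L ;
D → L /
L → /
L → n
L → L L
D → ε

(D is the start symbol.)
Yes, L is left-recursive

Direct left recursion occurs when N → N α for some non-terminal N (the right-hand side begins with the left-hand side itself).

D → / /: starts with '/'
L → n L ;: starts with n
D → L /: starts with L
L → /: starts with '/'
L → n: starts with n
L → L L: LEFT RECURSIVE (starts with L)
D → ε: starts with ε

The grammar has direct left recursion on: L.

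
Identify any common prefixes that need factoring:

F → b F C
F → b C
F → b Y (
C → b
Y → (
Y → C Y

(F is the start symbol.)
Yes, F has productions with common prefix 'b'

Left-factoring is needed when two productions for the same non-terminal
share a common prefix on the right-hand side.

Productions for F:
  F → b F C
  F → b C
  F → b Y (
Productions for Y:
  Y → (
  Y → C Y

Found common prefix 'b' in productions for F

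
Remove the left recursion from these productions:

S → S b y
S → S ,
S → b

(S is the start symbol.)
S is directly left-recursive. The standard transformation for
  A → A α₁ | ... | A α_m | β₁ | ... | β_n
is
  A  → β₁ A' | ... | β_n A'
  A' → α₁ A' | ... | α_m A' | ε

S → b becomes S → b S'
S → S b y becomes S' → b y S'
S → S , becomes S' → , S'
Add S' → ε

Resulting grammar:
S → b S'
S' → b y S'
S' → , S'
S' → ε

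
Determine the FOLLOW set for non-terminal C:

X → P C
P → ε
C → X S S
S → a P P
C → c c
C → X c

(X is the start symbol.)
To compute FOLLOW(C), find every occurrence of C on a right-hand side N → α C β: add FIRST(β) \ {ε}, and if β is empty or nullable also add FOLLOW(N). Iterate to a fixed point.

In X → P C: C is at the end, add FOLLOW(X)

The FOLLOW sets referred to above (computed the same way, to a fixed point):
  FOLLOW(X) = { $, 'a', 'c' }

Taking the union: FOLLOW(C) = { $, 'a', 'c' }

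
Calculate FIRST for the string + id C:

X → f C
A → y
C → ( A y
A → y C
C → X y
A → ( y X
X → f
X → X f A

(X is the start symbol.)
{ '+' }

To compute FIRST(+ id C), process the symbols left to right:
Symbol + is a terminal. Add '+' and stop.
FIRST(+ id C) = { '+' }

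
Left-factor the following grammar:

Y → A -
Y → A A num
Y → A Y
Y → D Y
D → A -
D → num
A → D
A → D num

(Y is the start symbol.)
Y → A Y'
Y' → -
Y' → A num
Y' → Y
Y → D Y
D → A -
D → num
A → D A'
A' → ε
A' → num

Left-factoring transforms A → αβ₁ | αβ₂ into A → αA' and A' → β₁ | β₂
(α is the longest common prefix among the alternatives). Repeat until
no nonterminal has two alternatives with a common prefix.

Round 1: Y has alternatives sharing prefix 'A'. Introduce Y': Y → A Y'
  Add: Y' → -
  Add: Y' → A num
  Add: Y' → Y

Round 2: A has alternatives sharing prefix 'D'. Introduce A': A → D A'
  Add: A' → ε
  Add: A' → num

No remaining common prefixes — done.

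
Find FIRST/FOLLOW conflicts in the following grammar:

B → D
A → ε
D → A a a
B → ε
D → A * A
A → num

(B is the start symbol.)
A FIRST/FOLLOW conflict occurs when a non-terminal N has a nullable alternative N → β (β ⇒* ε) and another alternative N → α with FIRST(α) ∩ FOLLOW(N) ≠ ∅: on such a lookahead the parser cannot decide between expanding α and letting N vanish via β.

Nullable non-terminals: A, B.
FIRST sets used below: FIRST(D) = { '*', 'a', 'num' }

A: nullable alternative(s) A → ε; FOLLOW(A) = { $, '*', 'a' }
  A → ε: FIRST \ {ε} = { } — this is the only nullable alternative, skip
  A → num: FIRST \ {ε} = { 'num' } — disjoint from FOLLOW(A)

B: nullable alternative(s) B → ε; FOLLOW(B) = { $ }
  B → D: FIRST \ {ε} = { '*', 'a', 'num' } — disjoint from FOLLOW(B)
  B → ε: FIRST \ {ε} = { } — this is the only nullable alternative, skip

D has no nullable alternative, so no FIRST/FOLLOW check is needed there.

No FIRST/FOLLOW conflicts found.

Answer: No FIRST/FOLLOW conflicts.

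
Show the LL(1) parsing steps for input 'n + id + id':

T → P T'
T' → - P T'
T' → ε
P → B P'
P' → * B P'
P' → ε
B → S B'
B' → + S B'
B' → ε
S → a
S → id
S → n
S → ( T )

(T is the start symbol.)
LL(1) parsing maintains a stack (initially the start symbol over $) and the input. At each step: if the stack top is a terminal, match it against the current input token; if it is a non-terminal N, replace it with the RHS of M[N, lookahead] (the unique production whose predict set contains the lookahead).

Stack is shown with the top on the left.

Stack           Input          Action
-------------------------------------
T $             n + id + id $  output T → P T'
P T' $          n + id + id $  output P → B P'
B P' T' $       n + id + id $  output B → S B'
S B' P' T' $    n + id + id $  output S → n
n B' P' T' $    n + id + id $  match 'n'
B' P' T' $      + id + id $    output B' → + S B'
+ S B' P' T' $  + id + id $    match '+'
S B' P' T' $    id + id $      output S → id
id B' P' T' $   id + id $      match 'id'
B' P' T' $      + id $         output B' → + S B'
+ S B' P' T' $  + id $         match '+'
S B' P' T' $    id $           output S → id
id B' P' T' $   id $           match 'id'
B' P' T' $      $              output B' → ε
P' T' $         $              output P' → ε
T' $            $              output T' → ε
$               $              accept

The string is accepted.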